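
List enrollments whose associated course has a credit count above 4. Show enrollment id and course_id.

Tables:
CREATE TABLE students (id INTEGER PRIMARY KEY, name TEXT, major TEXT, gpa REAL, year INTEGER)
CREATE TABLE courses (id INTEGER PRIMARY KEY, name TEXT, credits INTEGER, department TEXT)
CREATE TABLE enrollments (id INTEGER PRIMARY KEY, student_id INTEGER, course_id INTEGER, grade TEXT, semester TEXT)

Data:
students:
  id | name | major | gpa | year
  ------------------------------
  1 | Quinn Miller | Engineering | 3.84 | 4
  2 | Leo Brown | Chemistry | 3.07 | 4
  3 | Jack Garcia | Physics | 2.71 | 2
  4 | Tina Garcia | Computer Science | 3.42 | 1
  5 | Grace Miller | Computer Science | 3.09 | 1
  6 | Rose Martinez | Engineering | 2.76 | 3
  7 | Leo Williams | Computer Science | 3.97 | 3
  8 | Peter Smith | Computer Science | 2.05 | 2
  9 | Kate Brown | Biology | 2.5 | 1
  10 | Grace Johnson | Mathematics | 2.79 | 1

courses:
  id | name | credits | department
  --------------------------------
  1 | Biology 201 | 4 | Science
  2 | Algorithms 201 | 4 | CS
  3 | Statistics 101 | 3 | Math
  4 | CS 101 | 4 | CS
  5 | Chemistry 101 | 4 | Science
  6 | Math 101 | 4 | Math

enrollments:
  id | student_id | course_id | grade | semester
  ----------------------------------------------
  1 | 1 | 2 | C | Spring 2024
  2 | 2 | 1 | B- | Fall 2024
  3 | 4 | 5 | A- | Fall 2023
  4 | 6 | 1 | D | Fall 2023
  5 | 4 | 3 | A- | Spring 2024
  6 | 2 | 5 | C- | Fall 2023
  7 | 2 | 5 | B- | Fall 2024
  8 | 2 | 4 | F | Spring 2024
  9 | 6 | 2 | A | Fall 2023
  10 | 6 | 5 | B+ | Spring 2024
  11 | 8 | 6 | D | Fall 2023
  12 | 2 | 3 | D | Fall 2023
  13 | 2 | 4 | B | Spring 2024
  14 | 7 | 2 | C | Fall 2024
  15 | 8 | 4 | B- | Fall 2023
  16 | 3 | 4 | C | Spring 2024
SELECT id, course_id FROM enrollments WHERE course_id IN (SELECT id FROM courses WHERE credits > 4)

Execution result:
(no rows)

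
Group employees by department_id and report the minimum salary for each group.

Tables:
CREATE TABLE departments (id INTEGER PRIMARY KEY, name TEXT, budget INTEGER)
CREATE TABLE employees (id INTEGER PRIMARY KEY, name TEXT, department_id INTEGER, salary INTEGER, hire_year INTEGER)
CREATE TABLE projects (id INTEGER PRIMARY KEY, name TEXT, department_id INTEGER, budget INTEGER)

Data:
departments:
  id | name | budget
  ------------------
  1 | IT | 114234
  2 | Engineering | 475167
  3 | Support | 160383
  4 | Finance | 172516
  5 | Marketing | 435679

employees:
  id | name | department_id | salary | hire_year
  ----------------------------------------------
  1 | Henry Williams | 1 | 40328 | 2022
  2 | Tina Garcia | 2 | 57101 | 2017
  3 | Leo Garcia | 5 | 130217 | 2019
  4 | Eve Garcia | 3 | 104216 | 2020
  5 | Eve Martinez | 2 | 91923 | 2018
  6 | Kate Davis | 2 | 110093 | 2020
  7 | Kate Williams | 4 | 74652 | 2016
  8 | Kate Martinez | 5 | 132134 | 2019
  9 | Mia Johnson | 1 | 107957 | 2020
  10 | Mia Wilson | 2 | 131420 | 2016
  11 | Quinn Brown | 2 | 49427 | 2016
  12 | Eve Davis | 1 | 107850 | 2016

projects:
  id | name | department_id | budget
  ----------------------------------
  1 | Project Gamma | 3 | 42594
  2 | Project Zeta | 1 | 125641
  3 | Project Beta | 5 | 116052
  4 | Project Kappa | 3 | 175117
SELECT department_id, MIN(salary) AS min_salary FROM employees GROUP BY department_id

Execution result:
department_id | min_salary
1 | 40328
2 | 49427
3 | 104216
4 | 74652
5 | 130217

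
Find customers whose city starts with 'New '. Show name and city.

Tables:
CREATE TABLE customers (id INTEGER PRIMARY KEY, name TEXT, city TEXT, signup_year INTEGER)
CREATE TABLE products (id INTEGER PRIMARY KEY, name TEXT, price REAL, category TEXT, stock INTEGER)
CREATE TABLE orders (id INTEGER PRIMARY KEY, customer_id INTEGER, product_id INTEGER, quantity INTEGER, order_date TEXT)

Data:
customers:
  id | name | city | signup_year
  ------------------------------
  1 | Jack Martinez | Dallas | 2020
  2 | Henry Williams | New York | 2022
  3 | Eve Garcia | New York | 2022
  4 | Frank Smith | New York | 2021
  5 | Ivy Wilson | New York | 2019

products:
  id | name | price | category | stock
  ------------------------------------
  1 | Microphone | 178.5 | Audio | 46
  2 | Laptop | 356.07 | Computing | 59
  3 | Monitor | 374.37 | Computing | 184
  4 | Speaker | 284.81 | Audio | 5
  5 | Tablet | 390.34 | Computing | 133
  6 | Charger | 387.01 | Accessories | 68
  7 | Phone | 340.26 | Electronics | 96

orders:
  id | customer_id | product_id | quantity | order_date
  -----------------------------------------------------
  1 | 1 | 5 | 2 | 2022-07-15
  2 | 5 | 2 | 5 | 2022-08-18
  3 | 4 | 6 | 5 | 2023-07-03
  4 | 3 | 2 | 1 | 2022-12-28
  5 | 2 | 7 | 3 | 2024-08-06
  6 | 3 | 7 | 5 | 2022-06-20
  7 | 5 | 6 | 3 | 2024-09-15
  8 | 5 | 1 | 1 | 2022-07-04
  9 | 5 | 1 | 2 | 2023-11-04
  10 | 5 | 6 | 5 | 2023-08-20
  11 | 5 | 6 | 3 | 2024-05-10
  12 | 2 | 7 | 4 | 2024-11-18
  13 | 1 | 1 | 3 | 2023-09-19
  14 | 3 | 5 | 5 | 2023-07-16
SELECT name, city FROM customers WHERE city LIKE 'New %'

Execution result:
name | city
Henry Williams | New York
Eve Garcia | New York
Frank Smith | New York
Ivy Wilson | New York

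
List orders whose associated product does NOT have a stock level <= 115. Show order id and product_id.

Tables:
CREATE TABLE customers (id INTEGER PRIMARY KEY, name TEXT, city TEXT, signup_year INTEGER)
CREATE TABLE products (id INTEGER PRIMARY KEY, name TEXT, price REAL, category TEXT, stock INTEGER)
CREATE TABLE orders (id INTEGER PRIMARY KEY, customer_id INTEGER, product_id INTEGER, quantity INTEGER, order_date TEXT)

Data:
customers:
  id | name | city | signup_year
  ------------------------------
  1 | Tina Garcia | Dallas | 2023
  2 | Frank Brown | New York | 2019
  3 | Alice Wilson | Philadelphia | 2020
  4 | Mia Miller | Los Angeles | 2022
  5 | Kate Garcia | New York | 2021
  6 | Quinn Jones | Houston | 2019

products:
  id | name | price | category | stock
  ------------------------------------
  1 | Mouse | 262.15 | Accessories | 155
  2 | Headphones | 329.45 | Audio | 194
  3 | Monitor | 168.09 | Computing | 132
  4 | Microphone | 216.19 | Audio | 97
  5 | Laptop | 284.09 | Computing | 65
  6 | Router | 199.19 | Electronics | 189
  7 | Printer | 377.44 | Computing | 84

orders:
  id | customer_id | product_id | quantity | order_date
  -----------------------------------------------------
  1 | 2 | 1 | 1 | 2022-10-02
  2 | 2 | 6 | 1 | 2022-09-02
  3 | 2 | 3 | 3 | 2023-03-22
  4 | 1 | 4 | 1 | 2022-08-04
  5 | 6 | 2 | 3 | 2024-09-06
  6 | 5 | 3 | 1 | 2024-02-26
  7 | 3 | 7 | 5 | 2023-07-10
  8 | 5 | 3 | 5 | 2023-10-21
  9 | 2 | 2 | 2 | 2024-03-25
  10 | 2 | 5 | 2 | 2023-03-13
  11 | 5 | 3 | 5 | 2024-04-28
SELECT id, product_id FROM orders WHERE product_id NOT IN (SELECT id FROM products WHERE stock <= 115)

Execution result:
id | product_id
1 | 1
2 | 6
3 | 3
5 | 2
6 | 3
8 | 3
9 | 2
11 | 3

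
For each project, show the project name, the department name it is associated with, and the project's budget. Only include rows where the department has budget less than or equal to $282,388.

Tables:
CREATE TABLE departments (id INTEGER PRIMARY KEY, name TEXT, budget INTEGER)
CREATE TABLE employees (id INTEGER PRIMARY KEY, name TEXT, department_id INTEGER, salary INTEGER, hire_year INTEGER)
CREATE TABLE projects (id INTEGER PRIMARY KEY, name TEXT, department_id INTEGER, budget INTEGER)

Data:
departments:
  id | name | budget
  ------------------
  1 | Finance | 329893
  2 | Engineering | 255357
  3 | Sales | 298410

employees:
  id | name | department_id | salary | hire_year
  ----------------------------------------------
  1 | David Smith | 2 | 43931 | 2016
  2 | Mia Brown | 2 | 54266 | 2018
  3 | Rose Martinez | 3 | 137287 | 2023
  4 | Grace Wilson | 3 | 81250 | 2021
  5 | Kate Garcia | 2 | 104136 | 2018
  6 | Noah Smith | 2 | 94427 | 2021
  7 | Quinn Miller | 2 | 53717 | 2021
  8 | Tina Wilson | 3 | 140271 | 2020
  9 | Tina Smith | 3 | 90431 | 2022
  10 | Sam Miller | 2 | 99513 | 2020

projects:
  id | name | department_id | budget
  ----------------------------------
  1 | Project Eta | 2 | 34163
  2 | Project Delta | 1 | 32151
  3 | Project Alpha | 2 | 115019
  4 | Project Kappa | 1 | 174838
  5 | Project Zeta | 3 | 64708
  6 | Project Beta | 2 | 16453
SELECT c.name, p.name AS department, c.budget FROM projects c JOIN departments p ON c.department_id = p.id WHERE p.budget <= 282388

Execution result:
name | department | budget
Project Eta | Engineering | 34163
Project Alpha | Engineering | 115019
Project Beta | Engineering | 16453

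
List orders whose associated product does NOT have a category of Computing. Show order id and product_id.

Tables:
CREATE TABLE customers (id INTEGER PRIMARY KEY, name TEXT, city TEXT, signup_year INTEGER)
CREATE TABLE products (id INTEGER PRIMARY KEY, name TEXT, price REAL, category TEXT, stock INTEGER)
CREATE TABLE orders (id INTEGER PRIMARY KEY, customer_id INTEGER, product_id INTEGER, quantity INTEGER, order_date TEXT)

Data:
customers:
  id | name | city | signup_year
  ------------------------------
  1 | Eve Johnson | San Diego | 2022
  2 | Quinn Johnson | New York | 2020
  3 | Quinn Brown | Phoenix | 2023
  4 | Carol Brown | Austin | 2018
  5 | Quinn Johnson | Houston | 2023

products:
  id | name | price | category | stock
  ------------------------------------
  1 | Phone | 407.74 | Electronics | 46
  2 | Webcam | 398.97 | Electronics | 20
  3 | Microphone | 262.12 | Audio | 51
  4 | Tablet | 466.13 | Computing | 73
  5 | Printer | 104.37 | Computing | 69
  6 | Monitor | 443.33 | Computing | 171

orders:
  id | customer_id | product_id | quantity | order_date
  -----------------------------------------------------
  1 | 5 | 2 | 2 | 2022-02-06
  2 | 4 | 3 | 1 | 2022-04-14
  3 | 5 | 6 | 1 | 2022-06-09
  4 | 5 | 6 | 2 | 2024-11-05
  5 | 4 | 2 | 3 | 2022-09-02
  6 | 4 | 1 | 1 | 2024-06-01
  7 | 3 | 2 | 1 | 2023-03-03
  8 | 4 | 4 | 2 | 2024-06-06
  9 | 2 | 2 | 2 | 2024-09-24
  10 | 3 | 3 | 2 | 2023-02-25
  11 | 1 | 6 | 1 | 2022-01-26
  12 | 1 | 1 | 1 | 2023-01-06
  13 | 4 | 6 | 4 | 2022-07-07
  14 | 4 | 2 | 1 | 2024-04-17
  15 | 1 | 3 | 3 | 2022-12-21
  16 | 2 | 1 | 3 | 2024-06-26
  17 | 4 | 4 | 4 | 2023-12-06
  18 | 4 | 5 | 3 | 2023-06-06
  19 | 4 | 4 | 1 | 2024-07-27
SELECT id, product_id FROM orders WHERE product_id NOT IN (SELECT id FROM products WHERE category = 'Computing')

Execution result:
id | product_id
1 | 2
2 | 3
5 | 2
6 | 1
7 | 2
9 | 2
10 | 3
12 | 1
14 | 2
15 | 3
16 | 1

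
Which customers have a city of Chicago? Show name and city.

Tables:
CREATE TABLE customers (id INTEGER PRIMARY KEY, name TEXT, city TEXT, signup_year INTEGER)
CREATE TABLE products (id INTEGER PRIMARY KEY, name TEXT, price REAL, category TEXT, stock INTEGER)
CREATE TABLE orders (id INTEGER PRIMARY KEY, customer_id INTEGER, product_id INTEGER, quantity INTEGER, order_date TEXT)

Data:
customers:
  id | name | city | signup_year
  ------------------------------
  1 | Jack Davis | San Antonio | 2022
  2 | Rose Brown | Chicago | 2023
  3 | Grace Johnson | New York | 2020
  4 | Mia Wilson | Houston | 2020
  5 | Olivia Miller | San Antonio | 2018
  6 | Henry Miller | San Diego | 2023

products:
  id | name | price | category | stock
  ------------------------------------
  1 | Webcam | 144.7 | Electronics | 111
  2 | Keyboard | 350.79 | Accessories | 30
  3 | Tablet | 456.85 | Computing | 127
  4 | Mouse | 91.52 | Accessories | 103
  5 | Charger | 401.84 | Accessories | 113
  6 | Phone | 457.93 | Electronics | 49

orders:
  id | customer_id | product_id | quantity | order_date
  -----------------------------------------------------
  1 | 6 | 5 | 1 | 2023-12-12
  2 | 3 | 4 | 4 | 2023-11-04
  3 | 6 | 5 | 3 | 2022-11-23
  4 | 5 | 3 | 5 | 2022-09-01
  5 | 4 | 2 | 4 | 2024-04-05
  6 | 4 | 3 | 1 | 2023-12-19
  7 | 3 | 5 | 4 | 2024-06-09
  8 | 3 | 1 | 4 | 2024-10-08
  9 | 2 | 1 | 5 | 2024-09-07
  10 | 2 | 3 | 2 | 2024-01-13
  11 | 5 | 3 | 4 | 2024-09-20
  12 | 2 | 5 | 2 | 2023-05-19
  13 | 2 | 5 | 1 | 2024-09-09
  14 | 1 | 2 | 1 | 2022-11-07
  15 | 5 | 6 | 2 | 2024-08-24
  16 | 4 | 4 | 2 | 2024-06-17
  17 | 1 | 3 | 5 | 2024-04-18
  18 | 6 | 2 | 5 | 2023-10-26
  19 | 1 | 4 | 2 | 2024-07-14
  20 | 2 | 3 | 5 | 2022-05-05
SELECT name, city FROM customers WHERE city = 'Chicago'

Execution result:
name | city
Rose Brown | Chicago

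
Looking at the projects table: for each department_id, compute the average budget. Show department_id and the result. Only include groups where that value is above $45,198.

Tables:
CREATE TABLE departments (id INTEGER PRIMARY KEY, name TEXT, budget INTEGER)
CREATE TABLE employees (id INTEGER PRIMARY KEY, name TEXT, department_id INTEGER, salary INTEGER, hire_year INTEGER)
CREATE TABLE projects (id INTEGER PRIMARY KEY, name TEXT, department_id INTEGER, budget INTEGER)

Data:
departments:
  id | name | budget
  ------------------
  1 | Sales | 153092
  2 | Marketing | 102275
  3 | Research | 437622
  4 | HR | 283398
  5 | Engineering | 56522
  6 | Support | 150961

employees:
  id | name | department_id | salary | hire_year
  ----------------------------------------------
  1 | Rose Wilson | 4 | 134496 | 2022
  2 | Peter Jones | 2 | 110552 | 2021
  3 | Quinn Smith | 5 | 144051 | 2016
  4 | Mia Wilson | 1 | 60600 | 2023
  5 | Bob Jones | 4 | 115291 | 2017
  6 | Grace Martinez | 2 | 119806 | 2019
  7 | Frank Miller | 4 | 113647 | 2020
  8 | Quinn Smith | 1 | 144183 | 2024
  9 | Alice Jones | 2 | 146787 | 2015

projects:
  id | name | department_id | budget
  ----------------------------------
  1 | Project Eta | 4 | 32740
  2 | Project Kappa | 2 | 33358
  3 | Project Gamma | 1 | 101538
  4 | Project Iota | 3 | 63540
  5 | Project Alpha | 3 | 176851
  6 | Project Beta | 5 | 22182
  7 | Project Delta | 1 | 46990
SELECT department_id, AVG(budget) AS avg_budget FROM projects GROUP BY department_id HAVING AVG(budget) > 45198

Execution result:
department_id | avg_budget
1 | 74264.00
3 | 120195.50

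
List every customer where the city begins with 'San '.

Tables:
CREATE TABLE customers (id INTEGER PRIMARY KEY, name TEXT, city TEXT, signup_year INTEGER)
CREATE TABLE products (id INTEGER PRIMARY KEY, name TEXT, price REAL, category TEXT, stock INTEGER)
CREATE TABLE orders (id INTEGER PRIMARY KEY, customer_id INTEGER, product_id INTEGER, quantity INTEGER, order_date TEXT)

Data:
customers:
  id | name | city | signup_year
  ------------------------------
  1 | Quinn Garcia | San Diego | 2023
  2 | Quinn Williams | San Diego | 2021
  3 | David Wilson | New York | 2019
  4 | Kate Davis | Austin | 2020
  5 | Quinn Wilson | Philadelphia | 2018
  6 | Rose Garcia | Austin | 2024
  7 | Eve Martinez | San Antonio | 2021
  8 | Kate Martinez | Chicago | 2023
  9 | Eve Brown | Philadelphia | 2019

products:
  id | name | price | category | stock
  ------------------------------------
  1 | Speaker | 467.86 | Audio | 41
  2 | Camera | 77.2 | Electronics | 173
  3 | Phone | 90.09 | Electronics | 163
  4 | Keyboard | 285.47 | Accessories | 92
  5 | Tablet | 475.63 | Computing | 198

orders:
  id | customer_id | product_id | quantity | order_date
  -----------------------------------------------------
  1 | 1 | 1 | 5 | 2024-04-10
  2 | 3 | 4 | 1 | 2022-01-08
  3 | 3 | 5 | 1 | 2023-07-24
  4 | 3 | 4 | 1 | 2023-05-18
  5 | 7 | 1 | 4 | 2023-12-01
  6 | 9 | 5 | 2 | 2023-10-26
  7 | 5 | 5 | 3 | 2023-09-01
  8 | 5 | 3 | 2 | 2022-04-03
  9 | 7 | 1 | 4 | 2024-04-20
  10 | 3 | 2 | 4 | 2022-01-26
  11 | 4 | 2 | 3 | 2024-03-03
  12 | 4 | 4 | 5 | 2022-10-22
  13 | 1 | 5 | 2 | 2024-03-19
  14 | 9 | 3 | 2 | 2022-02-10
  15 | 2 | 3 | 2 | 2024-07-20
SELECT name, city FROM customers WHERE city LIKE 'San %'

Execution result:
name | city
Quinn Garcia | San Diego
Quinn Williams | San Diego
Eve Martinez | San Antonio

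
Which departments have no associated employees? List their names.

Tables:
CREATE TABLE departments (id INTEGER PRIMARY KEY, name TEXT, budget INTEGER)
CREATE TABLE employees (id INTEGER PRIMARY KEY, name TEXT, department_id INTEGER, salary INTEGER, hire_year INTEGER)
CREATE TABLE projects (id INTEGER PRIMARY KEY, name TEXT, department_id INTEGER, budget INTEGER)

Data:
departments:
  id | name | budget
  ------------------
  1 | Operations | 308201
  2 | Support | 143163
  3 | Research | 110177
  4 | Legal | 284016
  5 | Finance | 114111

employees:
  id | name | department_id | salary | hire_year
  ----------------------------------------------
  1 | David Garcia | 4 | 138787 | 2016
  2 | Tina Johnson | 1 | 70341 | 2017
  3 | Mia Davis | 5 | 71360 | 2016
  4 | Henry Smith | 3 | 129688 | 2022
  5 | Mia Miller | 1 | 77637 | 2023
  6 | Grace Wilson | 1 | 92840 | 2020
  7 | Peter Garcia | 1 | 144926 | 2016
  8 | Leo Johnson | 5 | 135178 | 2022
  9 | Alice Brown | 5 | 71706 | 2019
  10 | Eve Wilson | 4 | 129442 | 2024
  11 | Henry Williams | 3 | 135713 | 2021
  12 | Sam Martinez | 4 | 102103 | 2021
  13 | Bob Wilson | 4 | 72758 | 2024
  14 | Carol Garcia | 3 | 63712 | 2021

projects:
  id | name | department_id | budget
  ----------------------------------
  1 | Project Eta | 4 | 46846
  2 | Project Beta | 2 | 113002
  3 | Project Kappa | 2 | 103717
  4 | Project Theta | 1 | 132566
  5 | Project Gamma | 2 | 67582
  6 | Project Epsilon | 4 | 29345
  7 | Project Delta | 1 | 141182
SELECT p.name FROM departments p LEFT JOIN employees c ON c.department_id = p.id WHERE c.id IS NULL

Execution result:
Support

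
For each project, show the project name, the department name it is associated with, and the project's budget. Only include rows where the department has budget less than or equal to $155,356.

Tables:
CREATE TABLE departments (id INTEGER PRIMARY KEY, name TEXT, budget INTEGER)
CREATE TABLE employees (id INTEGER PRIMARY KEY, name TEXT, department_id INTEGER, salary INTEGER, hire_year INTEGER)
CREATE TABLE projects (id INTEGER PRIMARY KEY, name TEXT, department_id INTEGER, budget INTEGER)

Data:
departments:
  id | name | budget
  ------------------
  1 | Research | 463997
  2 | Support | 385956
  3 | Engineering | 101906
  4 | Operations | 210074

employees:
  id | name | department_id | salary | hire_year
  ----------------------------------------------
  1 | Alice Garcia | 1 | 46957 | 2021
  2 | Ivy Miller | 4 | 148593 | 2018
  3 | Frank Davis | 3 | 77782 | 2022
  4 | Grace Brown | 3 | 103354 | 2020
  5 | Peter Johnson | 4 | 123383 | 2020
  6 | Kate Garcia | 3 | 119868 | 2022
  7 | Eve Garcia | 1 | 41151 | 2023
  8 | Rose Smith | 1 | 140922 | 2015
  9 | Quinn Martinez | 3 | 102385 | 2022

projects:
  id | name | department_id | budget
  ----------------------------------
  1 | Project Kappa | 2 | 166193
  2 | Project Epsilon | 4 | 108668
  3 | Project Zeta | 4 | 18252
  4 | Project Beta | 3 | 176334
SELECT c.name, p.name AS department, c.budget FROM projects c JOIN departments p ON c.department_id = p.id WHERE p.budget <= 155356

Execution result:
name | department | budget
Project Beta | Engineering | 176334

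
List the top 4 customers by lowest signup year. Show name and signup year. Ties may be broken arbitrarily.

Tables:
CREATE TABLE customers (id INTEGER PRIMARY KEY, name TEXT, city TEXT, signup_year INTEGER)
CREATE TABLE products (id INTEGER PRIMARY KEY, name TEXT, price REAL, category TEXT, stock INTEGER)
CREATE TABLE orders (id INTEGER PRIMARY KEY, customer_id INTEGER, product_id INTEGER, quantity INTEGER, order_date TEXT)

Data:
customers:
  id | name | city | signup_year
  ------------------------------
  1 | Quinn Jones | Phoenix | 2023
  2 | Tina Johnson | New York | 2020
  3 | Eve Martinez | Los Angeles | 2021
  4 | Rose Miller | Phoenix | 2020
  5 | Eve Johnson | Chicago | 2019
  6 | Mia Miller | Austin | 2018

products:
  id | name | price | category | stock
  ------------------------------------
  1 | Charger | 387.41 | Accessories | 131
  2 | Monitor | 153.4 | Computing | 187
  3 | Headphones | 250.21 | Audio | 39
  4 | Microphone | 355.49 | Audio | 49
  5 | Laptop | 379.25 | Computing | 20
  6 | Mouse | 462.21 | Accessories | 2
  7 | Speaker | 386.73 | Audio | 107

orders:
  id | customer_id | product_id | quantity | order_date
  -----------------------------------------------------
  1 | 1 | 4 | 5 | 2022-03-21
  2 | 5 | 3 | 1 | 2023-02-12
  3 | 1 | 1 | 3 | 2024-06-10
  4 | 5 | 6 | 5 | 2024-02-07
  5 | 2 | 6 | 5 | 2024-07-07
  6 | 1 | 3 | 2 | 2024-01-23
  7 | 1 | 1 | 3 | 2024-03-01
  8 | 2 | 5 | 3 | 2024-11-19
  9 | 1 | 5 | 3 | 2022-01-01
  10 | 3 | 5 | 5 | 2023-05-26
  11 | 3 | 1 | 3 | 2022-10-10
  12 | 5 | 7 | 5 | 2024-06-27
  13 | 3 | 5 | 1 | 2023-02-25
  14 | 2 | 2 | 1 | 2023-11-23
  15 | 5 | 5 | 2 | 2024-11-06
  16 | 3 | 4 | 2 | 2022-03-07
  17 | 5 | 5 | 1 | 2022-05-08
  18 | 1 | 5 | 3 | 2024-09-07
SELECT name, signup_year FROM customers ORDER BY signup_year ASC LIMIT 4

Execution result:
name | signup_year
Mia Miller | 2018
Eve Johnson | 2019
Tina Johnson | 2020
Rose Miller | 2020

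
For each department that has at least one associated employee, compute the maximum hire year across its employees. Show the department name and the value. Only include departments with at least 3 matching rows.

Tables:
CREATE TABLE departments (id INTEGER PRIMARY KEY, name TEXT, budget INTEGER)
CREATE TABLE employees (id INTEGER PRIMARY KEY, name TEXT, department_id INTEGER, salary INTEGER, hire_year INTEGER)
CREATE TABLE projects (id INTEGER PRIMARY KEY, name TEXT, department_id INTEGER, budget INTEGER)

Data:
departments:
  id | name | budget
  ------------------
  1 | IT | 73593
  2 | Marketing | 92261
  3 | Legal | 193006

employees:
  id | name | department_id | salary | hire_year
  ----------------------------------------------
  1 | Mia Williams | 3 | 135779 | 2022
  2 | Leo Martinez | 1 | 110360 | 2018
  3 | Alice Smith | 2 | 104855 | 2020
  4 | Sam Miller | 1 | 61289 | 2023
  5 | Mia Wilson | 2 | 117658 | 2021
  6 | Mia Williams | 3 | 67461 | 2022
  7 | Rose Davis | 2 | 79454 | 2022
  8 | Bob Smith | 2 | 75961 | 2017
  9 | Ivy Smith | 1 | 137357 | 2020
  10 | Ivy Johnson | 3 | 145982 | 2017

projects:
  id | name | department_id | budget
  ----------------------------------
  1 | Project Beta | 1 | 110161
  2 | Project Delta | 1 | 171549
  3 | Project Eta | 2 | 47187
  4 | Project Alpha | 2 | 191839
SELECT p.name, MAX(c.hire_year) AS max_hire_year FROM employees c JOIN departments p ON c.department_id = p.id GROUP BY p.id, p.name HAVING COUNT(*) >= 3

Execution result:
name | max_hire_year
IT | 2023
Marketing | 2022
Legal | 2022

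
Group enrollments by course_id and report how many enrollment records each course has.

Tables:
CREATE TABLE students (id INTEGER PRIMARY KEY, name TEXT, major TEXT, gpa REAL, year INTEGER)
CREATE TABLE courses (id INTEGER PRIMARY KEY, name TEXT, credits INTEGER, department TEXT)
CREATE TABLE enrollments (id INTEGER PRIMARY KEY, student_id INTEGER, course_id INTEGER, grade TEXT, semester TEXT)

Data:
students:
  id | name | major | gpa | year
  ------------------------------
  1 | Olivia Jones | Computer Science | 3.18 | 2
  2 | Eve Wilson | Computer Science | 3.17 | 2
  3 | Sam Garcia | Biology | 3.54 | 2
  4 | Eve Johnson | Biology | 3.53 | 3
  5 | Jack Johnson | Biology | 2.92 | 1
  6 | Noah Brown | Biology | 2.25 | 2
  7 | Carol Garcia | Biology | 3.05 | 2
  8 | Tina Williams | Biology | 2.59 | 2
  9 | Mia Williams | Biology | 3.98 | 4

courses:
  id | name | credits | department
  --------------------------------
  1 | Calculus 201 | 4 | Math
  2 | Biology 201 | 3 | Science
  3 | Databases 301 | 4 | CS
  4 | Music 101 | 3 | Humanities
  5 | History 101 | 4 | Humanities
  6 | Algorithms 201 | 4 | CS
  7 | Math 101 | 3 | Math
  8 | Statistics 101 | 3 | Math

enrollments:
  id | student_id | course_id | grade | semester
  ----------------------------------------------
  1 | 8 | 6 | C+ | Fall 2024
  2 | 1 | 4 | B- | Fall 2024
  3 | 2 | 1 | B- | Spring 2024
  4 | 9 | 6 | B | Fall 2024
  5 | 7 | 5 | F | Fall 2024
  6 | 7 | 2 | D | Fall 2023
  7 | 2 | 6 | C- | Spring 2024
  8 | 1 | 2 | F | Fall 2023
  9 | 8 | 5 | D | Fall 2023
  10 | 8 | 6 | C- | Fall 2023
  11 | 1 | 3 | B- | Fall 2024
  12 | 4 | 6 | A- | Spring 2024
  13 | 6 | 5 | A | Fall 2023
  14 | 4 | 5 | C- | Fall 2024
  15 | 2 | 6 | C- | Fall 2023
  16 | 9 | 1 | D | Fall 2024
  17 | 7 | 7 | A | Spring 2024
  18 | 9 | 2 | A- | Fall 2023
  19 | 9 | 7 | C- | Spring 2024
SELECT course_id, COUNT(*) AS enrollment_count FROM enrollments GROUP BY course_id

Execution result:
course_id | enrollment_count
1 | 2
2 | 3
3 | 1
4 | 1
5 | 4
6 | 6
7 | 2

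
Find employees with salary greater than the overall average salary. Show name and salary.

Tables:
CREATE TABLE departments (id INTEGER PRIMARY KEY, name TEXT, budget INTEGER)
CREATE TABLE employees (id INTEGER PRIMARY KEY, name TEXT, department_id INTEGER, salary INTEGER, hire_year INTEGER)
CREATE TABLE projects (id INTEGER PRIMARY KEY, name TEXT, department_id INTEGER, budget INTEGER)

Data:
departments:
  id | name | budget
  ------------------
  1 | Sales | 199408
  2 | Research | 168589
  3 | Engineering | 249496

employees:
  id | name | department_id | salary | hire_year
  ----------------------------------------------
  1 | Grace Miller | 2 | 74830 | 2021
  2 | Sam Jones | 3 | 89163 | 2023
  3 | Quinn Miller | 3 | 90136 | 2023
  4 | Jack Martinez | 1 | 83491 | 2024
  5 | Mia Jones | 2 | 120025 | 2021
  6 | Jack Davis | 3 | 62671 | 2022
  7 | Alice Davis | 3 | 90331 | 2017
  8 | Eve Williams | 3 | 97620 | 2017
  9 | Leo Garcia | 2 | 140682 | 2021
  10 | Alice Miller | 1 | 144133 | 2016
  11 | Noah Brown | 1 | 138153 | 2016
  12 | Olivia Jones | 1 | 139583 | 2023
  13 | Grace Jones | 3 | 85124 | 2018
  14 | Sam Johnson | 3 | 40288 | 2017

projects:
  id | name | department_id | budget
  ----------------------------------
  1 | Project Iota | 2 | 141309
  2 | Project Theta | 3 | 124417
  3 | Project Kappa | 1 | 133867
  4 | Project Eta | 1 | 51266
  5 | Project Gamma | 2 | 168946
SELECT name, salary FROM employees WHERE salary > (SELECT AVG(salary) FROM employees)

Execution result:
name | salary
Mia Jones | 120025
Leo Garcia | 140682
Alice Miller | 144133
Noah Brown | 138153
Olivia Jones | 139583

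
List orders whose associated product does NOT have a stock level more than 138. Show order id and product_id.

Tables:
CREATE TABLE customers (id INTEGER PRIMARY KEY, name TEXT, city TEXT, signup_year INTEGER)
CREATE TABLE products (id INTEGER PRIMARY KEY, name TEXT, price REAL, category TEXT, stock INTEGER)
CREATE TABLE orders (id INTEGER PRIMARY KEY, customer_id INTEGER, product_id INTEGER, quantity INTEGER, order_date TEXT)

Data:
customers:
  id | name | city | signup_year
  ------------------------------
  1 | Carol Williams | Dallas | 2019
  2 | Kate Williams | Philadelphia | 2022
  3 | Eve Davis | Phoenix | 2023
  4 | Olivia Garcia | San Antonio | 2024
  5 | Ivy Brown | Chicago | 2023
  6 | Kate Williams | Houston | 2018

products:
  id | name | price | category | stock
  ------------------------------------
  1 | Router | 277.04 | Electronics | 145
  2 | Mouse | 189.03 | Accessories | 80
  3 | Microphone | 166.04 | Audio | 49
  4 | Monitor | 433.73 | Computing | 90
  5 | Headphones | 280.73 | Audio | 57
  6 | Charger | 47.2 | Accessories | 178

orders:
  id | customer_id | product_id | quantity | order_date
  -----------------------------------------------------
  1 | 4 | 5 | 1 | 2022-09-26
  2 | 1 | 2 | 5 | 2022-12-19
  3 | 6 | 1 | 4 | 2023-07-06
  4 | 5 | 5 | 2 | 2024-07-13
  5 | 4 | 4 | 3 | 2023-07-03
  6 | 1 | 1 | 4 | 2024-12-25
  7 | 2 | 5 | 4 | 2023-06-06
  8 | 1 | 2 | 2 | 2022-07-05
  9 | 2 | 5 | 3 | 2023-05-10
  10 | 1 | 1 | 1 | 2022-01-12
SELECT id, product_id FROM orders WHERE product_id NOT IN (SELECT id FROM products WHERE stock > 138)

Execution result:
id | product_id
1 | 5
2 | 2
4 | 5
5 | 4
7 | 5
8 | 2
9 | 5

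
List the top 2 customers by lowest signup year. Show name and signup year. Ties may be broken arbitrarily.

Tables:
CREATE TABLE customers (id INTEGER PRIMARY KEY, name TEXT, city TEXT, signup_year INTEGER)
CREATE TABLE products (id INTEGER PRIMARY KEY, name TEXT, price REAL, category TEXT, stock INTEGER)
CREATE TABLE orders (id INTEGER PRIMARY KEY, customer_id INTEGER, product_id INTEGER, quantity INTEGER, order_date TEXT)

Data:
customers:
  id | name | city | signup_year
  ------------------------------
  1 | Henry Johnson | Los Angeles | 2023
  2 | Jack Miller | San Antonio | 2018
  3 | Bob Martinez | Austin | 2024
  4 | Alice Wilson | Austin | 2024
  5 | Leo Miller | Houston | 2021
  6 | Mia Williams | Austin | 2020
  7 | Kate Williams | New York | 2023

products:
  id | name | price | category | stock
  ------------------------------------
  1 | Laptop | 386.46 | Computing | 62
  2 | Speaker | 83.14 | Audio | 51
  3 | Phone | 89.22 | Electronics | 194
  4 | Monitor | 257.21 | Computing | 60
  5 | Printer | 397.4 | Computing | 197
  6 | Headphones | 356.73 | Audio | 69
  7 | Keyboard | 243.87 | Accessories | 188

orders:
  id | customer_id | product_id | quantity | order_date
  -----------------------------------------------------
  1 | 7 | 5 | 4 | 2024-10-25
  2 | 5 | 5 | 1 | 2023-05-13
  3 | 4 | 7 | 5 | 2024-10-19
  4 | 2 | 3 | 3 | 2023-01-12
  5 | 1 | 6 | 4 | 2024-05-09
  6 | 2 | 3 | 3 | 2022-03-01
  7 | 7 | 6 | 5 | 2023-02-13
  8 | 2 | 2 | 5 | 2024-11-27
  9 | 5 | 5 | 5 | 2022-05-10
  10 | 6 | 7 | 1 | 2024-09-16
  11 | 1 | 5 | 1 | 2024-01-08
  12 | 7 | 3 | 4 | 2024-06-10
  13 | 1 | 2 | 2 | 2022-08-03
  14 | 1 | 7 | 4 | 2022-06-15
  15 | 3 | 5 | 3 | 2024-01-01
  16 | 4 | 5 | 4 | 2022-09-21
SELECT name, signup_year FROM customers ORDER BY signup_year ASC LIMIT 2

Execution result:
name | signup_year
Jack Miller | 2018
Mia Williams | 2020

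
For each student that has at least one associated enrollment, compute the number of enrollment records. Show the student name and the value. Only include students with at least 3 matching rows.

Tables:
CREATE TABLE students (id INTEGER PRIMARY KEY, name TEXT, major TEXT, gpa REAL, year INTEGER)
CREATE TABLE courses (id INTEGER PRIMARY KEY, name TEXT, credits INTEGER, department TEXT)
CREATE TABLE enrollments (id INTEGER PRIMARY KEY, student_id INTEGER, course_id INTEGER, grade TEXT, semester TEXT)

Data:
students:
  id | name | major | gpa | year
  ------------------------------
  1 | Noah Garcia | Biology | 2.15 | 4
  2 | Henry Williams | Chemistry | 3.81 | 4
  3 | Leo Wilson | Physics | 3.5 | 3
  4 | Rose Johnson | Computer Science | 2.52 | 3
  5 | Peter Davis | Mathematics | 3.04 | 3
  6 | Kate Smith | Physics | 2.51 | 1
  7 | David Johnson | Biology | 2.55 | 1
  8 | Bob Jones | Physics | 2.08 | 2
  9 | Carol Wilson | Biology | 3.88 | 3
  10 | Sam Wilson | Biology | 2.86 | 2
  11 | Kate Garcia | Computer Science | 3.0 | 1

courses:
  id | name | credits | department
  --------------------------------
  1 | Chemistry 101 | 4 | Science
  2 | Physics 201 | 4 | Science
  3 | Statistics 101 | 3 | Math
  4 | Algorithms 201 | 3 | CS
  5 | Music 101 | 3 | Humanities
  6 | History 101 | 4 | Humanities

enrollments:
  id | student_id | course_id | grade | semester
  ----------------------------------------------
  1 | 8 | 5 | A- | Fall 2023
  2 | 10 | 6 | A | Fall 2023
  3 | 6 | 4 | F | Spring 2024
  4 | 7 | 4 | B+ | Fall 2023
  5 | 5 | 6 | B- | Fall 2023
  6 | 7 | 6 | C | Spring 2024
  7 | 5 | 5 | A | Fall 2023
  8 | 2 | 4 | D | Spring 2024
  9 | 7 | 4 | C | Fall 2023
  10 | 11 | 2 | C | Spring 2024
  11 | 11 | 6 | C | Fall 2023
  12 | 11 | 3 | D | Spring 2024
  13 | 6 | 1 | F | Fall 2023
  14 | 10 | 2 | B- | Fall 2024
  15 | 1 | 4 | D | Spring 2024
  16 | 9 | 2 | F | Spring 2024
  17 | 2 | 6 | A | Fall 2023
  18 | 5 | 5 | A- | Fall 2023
SELECT p.name, COUNT(*) AS n FROM enrollments c JOIN students p ON c.student_id = p.id GROUP BY p.id, p.name HAVING COUNT(*) >= 3

Execution result:
name | n
Peter Davis | 3
David Johnson | 3
Kate Garcia | 3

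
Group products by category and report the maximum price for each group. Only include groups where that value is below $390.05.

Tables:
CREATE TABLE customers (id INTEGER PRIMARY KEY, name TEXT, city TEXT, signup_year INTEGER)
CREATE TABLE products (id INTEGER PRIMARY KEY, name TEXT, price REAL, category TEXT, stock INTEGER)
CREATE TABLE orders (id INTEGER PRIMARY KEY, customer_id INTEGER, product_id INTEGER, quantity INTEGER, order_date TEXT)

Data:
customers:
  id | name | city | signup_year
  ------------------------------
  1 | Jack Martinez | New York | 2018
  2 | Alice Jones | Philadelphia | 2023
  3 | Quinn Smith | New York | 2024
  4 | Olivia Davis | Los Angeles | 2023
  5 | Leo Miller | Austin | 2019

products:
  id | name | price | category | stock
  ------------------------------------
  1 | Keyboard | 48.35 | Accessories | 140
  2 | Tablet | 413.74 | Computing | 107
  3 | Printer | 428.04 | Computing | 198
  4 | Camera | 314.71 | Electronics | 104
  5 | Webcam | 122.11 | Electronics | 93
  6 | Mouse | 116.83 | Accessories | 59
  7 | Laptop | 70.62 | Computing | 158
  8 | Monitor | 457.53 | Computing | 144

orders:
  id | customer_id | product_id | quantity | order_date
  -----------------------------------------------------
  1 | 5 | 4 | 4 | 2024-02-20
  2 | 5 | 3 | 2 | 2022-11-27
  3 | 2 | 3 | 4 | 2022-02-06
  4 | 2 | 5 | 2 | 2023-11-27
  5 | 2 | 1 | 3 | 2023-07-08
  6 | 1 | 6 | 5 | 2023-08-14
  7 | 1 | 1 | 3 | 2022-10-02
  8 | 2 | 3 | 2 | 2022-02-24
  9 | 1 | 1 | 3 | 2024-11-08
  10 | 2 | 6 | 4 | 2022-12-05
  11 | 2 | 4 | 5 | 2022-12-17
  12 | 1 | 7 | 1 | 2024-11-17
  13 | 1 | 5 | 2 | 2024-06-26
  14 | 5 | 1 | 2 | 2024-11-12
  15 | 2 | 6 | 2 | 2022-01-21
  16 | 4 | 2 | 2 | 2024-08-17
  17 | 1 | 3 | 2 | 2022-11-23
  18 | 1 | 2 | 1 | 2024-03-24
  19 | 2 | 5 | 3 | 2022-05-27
SELECT category, MAX(price) AS max_price FROM products GROUP BY category HAVING MAX(price) < 390.05

Execution result:
category | max_price
Accessories | 116.83
Electronics | 314.71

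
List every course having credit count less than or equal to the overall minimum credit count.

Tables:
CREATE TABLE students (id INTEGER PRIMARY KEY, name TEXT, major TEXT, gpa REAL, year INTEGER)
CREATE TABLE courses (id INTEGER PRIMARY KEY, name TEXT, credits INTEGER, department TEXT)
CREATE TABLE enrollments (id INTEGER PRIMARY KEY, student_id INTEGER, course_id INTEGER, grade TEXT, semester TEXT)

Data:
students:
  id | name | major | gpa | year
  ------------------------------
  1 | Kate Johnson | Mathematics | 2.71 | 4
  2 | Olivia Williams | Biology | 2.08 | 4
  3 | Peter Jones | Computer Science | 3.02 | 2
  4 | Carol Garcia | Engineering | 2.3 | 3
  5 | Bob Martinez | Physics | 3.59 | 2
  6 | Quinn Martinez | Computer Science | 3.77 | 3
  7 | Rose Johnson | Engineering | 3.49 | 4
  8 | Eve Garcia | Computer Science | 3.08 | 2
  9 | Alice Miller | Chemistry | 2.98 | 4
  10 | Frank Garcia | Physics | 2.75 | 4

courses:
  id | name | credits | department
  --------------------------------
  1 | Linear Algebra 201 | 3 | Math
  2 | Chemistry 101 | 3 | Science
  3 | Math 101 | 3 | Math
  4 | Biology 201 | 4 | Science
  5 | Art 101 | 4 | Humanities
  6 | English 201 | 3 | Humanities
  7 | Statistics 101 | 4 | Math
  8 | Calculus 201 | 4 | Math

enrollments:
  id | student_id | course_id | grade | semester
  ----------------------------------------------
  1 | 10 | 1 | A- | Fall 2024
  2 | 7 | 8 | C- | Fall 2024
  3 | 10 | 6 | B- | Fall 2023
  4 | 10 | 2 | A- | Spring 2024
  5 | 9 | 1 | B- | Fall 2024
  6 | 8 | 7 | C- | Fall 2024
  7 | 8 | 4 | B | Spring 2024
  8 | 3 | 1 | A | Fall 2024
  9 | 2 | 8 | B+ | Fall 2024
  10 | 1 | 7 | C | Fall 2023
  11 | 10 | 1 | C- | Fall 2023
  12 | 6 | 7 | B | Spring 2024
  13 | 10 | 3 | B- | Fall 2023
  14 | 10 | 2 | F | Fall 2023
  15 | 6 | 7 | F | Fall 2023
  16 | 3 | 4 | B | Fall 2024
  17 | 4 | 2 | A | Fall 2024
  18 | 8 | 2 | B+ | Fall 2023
SELECT name, credits FROM courses WHERE credits <= (SELECT MIN(credits) FROM courses)

Execution result:
name | credits
Linear Algebra 201 | 3
Chemistry 101 | 3
Math 101 | 3
English 201 | 3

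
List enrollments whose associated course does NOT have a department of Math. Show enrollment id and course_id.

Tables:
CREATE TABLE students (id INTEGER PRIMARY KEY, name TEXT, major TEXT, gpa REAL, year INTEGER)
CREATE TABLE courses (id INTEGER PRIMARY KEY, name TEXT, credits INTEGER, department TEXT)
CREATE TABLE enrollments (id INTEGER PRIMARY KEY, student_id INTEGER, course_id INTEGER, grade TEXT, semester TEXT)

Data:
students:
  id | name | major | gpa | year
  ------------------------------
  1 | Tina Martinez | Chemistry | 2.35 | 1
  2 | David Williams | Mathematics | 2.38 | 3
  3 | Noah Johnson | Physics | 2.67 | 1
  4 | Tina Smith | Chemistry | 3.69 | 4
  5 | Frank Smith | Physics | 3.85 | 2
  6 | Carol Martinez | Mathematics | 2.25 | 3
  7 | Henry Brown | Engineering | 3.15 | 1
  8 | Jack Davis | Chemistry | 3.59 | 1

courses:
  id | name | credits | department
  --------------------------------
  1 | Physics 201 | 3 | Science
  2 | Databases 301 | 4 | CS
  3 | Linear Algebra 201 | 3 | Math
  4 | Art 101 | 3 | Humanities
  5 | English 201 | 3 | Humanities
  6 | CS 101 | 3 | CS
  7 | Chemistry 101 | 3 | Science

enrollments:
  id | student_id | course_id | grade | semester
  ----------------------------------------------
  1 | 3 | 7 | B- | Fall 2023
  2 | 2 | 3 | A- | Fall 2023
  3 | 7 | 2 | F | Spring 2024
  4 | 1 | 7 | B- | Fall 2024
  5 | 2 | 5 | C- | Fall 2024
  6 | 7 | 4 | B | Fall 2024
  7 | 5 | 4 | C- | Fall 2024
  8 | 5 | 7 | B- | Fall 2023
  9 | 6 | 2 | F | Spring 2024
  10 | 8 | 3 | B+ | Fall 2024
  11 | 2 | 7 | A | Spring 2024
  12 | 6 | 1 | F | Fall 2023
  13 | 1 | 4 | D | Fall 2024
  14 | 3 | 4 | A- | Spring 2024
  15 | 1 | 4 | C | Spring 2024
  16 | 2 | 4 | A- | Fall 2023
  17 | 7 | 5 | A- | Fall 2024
SELECT id, course_id FROM enrollments WHERE course_id NOT IN (SELECT id FROM courses WHERE department = 'Math')

Execution result:
id | course_id
1 | 7
3 | 2
4 | 7
5 | 5
6 | 4
7 | 4
8 | 7
9 | 2
11 | 7
12 | 1
13 | 4
14 | 4
15 | 4
16 | 4
17 | 5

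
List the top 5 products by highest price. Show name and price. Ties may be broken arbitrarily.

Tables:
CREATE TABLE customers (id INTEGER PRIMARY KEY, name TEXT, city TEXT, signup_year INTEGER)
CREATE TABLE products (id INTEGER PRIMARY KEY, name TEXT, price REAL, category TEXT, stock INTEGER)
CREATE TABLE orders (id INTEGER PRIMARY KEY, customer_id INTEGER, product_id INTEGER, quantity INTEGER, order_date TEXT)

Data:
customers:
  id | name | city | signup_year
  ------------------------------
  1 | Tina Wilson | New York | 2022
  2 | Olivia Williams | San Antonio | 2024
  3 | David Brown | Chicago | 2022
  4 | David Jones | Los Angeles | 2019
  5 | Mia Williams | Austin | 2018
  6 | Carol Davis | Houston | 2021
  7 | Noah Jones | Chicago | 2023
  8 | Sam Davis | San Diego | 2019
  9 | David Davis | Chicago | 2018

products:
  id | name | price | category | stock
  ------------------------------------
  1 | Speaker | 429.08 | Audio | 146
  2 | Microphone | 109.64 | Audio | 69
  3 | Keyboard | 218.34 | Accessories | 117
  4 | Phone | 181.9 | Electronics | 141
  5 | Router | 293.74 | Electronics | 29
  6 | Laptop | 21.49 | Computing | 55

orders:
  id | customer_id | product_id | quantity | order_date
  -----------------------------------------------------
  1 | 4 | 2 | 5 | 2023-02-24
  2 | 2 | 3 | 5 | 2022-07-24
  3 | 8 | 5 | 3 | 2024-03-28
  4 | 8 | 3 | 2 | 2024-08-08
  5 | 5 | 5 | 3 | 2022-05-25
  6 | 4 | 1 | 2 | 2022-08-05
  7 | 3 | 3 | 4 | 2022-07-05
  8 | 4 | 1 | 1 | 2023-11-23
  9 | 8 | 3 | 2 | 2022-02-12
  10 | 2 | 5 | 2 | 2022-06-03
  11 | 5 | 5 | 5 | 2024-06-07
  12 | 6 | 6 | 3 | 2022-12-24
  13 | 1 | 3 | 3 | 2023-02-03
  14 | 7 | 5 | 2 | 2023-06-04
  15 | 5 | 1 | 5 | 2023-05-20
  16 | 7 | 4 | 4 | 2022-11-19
SELECT name, price FROM products ORDER BY price DESC LIMIT 5

Execution result:
name | price
Speaker | 429.08
Router | 293.74
Keyboard | 218.34
Phone | 181.90
Microphone | 109.64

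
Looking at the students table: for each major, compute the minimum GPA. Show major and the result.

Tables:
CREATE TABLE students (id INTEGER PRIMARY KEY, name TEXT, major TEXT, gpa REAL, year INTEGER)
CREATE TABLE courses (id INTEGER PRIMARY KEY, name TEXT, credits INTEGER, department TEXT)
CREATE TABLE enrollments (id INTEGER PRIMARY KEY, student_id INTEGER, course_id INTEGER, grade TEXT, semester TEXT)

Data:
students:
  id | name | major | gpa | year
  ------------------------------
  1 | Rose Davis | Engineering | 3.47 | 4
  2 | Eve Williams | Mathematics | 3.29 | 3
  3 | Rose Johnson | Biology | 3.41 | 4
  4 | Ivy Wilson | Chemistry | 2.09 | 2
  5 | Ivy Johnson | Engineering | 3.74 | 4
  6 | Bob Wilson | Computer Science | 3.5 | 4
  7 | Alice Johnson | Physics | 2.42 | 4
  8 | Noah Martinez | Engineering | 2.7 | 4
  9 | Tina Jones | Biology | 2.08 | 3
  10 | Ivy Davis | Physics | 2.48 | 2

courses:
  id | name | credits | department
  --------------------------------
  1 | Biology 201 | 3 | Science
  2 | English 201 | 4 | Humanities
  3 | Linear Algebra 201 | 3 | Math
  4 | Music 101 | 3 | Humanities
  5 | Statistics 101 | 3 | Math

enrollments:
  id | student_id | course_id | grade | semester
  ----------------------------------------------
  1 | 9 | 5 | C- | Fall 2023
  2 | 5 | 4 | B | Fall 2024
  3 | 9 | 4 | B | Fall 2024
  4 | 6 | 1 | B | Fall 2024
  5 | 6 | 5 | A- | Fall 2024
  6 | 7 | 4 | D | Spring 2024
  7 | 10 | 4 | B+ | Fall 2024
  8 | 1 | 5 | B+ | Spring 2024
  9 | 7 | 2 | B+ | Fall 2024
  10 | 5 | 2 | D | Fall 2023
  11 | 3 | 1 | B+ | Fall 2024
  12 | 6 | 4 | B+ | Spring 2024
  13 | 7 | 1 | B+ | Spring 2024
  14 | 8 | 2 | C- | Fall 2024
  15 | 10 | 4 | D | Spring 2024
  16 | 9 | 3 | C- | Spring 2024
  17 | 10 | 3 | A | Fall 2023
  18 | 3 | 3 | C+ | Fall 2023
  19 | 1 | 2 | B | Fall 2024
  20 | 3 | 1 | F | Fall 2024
SELECT major, MIN(gpa) AS min_gpa FROM students GROUP BY major

Execution result:
major | min_gpa
Biology | 2.08
Chemistry | 2.09
Computer Science | 3.50
Engineering | 2.70
Mathematics | 3.29
Physics | 2.42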